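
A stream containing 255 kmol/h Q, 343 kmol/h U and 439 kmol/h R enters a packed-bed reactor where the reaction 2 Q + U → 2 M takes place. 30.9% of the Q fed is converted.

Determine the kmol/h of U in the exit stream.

Q reacted = 0.309 × 255 = 78.8 kmol/h; ν_Q = −2, so ξ = 78.8/2 = 39.4 kmol/h.
Outlet amounts (n = n₀ + ν ξ):
  Q: 255 − 2(39.4) = 176.2
  U: 343 − 1(39.4) = 303.6
  M: 0 + 2(39.4) = 78.8
  R: 439 (inert)

304 kmol/h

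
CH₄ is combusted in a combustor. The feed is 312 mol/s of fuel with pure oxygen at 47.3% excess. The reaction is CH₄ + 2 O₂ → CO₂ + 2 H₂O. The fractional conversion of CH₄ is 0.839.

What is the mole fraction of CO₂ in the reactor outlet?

Stoichiometric O₂ = 2 × 312 = 624 mol/s; O₂ fed = 624 × 1.473 = 919.2 mol/s.
Fuel reacted = 0.839 × 312 → ξ = 261.8 mol/s.
Outlet (n = n₀ + ν ξ):
  CH₄: 312 − 1(261.8) = 50.23
  O₂: 919.2 − 2(261.8) = 395.6
  CO₂: 0 + 1(261.8) = 261.8
  H₂O: 0 + 2(261.8) = 523.5
Total out = 1231 mol/s; y_CO₂ = 261.8 / 1231 = 0.2126.

0.213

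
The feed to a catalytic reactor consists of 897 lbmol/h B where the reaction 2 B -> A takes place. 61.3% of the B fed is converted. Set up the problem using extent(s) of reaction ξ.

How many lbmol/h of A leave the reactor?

B reacted = 0.613 × 897 = 549.9 lbmol/h; ν_B = −2, so ξ = 549.9/2 = 274.9 lbmol/h.
Outlet amounts (n = n₀ + ν ξ):
  B: 897 − 2(274.9) = 347.1
  A: 0 + 1(274.9) = 274.9

275 lbmol/h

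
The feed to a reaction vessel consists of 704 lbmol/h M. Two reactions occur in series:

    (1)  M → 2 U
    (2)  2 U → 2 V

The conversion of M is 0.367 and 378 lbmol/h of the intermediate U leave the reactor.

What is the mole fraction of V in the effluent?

Conversion of M: M consumed = 1ξ₁ = 0.367 × 704 → ξ₁ = 258.4 lbmol/h.
U balance: n_U = 0 + 2ξ₁ − 2ξ₂ = 378 → ξ₂ = (2·258.4 − 378)/2 = 69.37 lbmol/h.
Outlet amounts (n = n₀ + Σ ν·ξ):
  M: 704 − 1(258.4) = 445.6
  U: 0 + 2(258.4) − 2(69.37) = 378
  V: 0 + 2(69.37) = 138.7
Total out = 962.4 lbmol/h; y_V = 138.7 / 962.4 = 0.1442.

0.144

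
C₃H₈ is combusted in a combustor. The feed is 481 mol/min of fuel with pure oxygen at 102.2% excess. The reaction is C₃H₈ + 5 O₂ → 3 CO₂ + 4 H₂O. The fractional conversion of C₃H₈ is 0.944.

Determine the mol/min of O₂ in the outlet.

2590 mol/min

Stoichiometric O₂ = 5 × 481 = 2405 mol/min; O₂ fed = 2405 × 2.022 = 4863 mol/min.
Fuel reacted = 0.944 × 481 → ξ = 454.1 mol/min.
Outlet (n = n₀ + ν ξ):
  C₃H₈: 481 − 1(454.1) = 26.94
  O₂: 4863 − 5(454.1) = 2593
  CO₂: 0 + 3(454.1) = 1362
  H₂O: 0 + 4(454.1) = 1816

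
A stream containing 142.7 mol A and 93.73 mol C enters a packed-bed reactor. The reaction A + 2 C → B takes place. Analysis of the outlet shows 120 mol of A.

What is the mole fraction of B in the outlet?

For A: n = n₀ − 1ξ → 120 = 142.7 − 1ξ, giving ξ = 22.7 mol.
Outlet amounts (n = n₀ + ν ξ):
  A: 142.7 − 1(22.7) = 120
  C: 93.73 − 2(22.7) = 48.33
  B: 0 + 1(22.7) = 22.7
Total out = 191 mol; y_B = 22.7 / 191 = 0.1188.

0.119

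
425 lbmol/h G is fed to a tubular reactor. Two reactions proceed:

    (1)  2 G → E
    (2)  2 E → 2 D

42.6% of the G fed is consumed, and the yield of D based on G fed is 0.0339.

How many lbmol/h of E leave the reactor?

76.1 lbmol/h

Conversion of G: G consumed = 2ξ₁ = 0.426 × 425 → ξ₁ = 90.52 lbmol/h.
Yield of D: 2ξ₂ / 425 = 0.0339 → ξ₂ = 7.204 lbmol/h.
Outlet amounts (n = n₀ + Σ ν·ξ):
  G: 425 − 2(90.52) = 244
  E: 0 + 1(90.52) − 2(7.204) = 76.12
  D: 0 + 2(7.204) = 14.41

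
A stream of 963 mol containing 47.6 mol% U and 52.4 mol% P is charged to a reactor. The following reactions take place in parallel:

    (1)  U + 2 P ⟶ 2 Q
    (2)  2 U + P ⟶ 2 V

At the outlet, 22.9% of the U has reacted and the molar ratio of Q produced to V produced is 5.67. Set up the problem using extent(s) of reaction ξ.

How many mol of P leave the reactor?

336 mol

Conversion of U: U consumed = 0.229 × 458.4 = 105 mol = 1ξ₁ + 2ξ₂.
Selectivity: 2ξ₁ / (2ξ₂) = 5.67 → ξ₁ = 5.67 ξ₂.
Substitute: (1·5.67 + 2) ξ₂ = 105 → ξ₂ = 13.69 mol, ξ₁ = 77.6 mol.
Outlet amounts (n = n₀ + Σ ν·ξ):
  U: 458.4 − 1(77.6) − 2(13.69) = 353.4
  P: 504.6 − 2(77.6) − 1(13.69) = 335.7
  Q: 0 + 2(77.6) = 155.2
  V: 0 + 2(13.69) = 27.37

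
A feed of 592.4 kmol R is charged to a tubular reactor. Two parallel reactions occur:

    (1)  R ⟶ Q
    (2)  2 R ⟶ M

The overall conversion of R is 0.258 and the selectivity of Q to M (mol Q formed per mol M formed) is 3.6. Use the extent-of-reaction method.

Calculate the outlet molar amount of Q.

98.3 kmol

Conversion of R: R consumed = 0.258 × 592.4 = 152.8 kmol = 1ξ₁ + 2ξ₂.
Selectivity: 1ξ₁ / (1ξ₂) = 3.6 → ξ₁ = 3.6 ξ₂.
Substitute: (1·3.6 + 2) ξ₂ = 152.8 → ξ₂ = 27.29 kmol, ξ₁ = 98.25 kmol.
Outlet amounts (n = n₀ + Σ ν·ξ):
  R: 592.4 − 1(98.25) − 2(27.29) = 439.6
  Q: 0 + 1(98.25) = 98.25
  M: 0 + 1(27.29) = 27.29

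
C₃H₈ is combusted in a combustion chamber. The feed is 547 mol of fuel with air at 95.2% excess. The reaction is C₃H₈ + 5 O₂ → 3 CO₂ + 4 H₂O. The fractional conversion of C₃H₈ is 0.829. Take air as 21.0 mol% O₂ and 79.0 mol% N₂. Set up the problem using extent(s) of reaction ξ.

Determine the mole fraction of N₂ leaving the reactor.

0.76

Stoichiometric O₂ = 5 × 547 = 2735 mol; O₂ fed = 2735 × 1.952 = 5339 mol.
N₂ fed = 5339 × 79/21 = 20080 mol.
Fuel reacted = 0.829 × 547 → ξ = 453.5 mol.
Outlet (n = n₀ + ν ξ):
  C₃H₈: 547 − 1(453.5) = 93.54
  O₂: 5339 − 5(453.5) = 3071
  N₂: 20080 (inert)
  CO₂: 0 + 3(453.5) = 1360
  H₂O: 0 + 4(453.5) = 1814
Total out = 26420 mol; y_N₂ = 20080 / 26420 = 0.7601.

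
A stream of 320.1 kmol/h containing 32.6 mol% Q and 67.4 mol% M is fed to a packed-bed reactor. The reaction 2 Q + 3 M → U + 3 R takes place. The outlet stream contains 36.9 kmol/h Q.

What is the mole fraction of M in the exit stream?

For Q: n = n₀ − 2ξ → 36.9 = 104.4 − 2ξ, giving ξ = 33.73 kmol/h.
Outlet amounts (n = n₀ + ν ξ):
  Q: 104.4 − 2(33.73) = 36.9
  M: 215.7 − 3(33.73) = 114.6
  U: 0 + 1(33.73) = 33.73
  R: 0 + 3(33.73) = 101.2
Total out = 286.4 kmol/h; y_M = 114.6 / 286.4 = 0.4001.

0.4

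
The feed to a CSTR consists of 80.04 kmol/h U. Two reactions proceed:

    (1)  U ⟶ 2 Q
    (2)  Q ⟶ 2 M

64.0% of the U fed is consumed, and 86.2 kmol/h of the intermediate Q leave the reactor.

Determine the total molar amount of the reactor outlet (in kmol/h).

148 kmol/h

Conversion of U: U consumed = 1ξ₁ = 0.64 × 80.04 → ξ₁ = 51.23 kmol/h.
Q balance: n_Q = 0 + 2ξ₁ − 1ξ₂ = 86.2 → ξ₂ = (2·51.23 − 86.2)/1 = 16.25 kmol/h.
Outlet amounts (n = n₀ + Σ ν·ξ):
  U: 80.04 − 1(51.23) = 28.81
  Q: 0 + 2(51.23) − 1(16.25) = 86.2
  M: 0 + 2(16.25) = 32.5
Total out = 28.81 + 86.2 + 32.5 = 147.5 kmol/h.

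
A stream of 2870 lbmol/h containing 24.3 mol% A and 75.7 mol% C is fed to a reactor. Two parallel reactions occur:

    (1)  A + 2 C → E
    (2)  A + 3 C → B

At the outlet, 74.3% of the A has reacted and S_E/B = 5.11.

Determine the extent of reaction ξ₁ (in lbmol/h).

Conversion of A: A consumed = 0.743 × 697.4 = 518.2 lbmol/h = 1ξ₁ + 1ξ₂.
Selectivity: 1ξ₁ / (1ξ₂) = 5.11 → ξ₁ = 5.11 ξ₂.
Substitute: (1·5.11 + 1) ξ₂ = 518.2 → ξ₂ = 84.81 lbmol/h, ξ₁ = 433.4 lbmol/h.
Outlet amounts (n = n₀ + Σ ν·ξ):
  A: 697.4 − 1(433.4) − 1(84.81) = 179.2
  C: 2173 − 2(433.4) − 3(84.81) = 1051
  E: 0 + 1(433.4) = 433.4
  B: 0 + 1(84.81) = 84.81

ξ₁ = 433 lbmol/h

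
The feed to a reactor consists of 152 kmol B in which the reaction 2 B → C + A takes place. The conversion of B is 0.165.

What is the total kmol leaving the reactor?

152 kmol

B reacted = 0.165 × 152 = 25.08 kmol; ν_B = −2, so ξ = 25.08/2 = 12.54 kmol.
Outlet amounts (n = n₀ + ν ξ):
  B: 152 − 2(12.54) = 126.9
  C: 0 + 1(12.54) = 12.54
  A: 0 + 1(12.54) = 12.54
Total out = 126.9 + 12.54 + 12.54 = 152 kmol.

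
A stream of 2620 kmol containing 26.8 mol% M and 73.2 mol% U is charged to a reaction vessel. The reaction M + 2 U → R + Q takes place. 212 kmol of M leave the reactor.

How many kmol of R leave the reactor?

490 kmol

For M: n = n₀ − 1ξ → 212 = 702.2 − 1ξ, giving ξ = 490.2 kmol.
Outlet amounts (n = n₀ + ν ξ):
  M: 702.2 − 1(490.2) = 212
  U: 1918 − 2(490.2) = 937.5
  R: 0 + 1(490.2) = 490.2
  Q: 0 + 1(490.2) = 490.2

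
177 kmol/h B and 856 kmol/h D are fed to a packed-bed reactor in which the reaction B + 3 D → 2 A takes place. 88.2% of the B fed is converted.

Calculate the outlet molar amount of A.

B reacted = 0.882 × 177 = 156.1 kmol/h; ν_B = −1, so ξ = 156.1/1 = 156.1 kmol/h.
Outlet amounts (n = n₀ + ν ξ):
  B: 177 − 1(156.1) = 20.89
  D: 856 − 3(156.1) = 387.7
  A: 0 + 2(156.1) = 312.2

312 kmol/h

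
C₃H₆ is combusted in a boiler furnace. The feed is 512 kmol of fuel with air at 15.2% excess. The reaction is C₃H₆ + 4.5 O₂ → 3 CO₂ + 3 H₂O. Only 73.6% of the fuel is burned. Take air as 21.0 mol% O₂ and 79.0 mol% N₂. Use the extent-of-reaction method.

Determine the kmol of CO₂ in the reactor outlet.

Stoichiometric O₂ = 4.5 × 512 = 2304 kmol; O₂ fed = 2304 × 1.152 = 2654 kmol.
N₂ fed = 2654 × 79/21 = 9985 kmol.
Fuel reacted = 0.736 × 512 → ξ = 376.8 kmol.
Outlet (n = n₀ + ν ξ):
  C₃H₆: 512 − 1(376.8) = 135.2
  O₂: 2654 − 4.5(376.8) = 958.5
  N₂: 9985 (inert)
  CO₂: 0 + 3(376.8) = 1130
  H₂O: 0 + 3(376.8) = 1130

1130 kmol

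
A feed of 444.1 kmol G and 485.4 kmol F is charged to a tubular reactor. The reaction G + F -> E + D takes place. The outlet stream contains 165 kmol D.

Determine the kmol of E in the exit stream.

165 kmol

For D: n = n₀ + 1ξ → 165 = 0 + 1ξ, giving ξ = 165 kmol.
Outlet amounts (n = n₀ + ν ξ):
  G: 444.1 − 1(165) = 279.1
  F: 485.4 − 1(165) = 320.4
  E: 0 + 1(165) = 165
  D: 0 + 1(165) = 165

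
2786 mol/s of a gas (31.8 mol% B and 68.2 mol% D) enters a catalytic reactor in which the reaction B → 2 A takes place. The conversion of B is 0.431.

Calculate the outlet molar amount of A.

B reacted = 0.431 × 885.9 = 381.8 mol/s; ν_B = −1, so ξ = 381.8/1 = 381.8 mol/s.
Outlet amounts (n = n₀ + ν ξ):
  B: 885.9 − 1(381.8) = 504.1
  A: 0 + 2(381.8) = 763.7
  D: 1900 (inert)

764 mol/s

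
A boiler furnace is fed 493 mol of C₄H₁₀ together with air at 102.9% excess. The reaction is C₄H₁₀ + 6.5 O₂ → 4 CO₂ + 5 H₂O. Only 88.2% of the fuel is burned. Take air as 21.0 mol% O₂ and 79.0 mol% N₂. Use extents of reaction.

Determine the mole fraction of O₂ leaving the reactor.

0.114

Stoichiometric O₂ = 6.5 × 493 = 3204 mol; O₂ fed = 3204 × 2.029 = 6502 mol.
N₂ fed = 6502 × 79/21 = 24460 mol.
Fuel reacted = 0.882 × 493 → ξ = 434.8 mol.
Outlet (n = n₀ + ν ξ):
  C₄H₁₀: 493 − 1(434.8) = 58.17
  O₂: 6502 − 6.5(434.8) = 3676
  N₂: 24460 (inert)
  CO₂: 0 + 4(434.8) = 1739
  H₂O: 0 + 5(434.8) = 2174
Total out = 32110 mol; y_O₂ = 3676 / 32110 = 0.1145.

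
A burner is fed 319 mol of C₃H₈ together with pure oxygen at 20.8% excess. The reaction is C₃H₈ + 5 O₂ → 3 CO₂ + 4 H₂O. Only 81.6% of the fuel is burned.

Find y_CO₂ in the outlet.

Stoichiometric O₂ = 5 × 319 = 1595 mol; O₂ fed = 1595 × 1.208 = 1927 mol.
Fuel reacted = 0.816 × 319 → ξ = 260.3 mol.
Outlet (n = n₀ + ν ξ):
  C₃H₈: 319 − 1(260.3) = 58.7
  O₂: 1927 − 5(260.3) = 625.2
  CO₂: 0 + 3(260.3) = 780.9
  H₂O: 0 + 4(260.3) = 1041
Total out = 2506 mol; y_CO₂ = 780.9 / 2506 = 0.3116.

0.312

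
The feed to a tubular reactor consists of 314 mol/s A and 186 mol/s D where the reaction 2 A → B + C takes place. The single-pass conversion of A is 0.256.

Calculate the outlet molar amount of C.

A reacted = 0.256 × 314 = 80.38 mol/s; ν_A = −2, so ξ = 80.38/2 = 40.19 mol/s.
Outlet amounts (n = n₀ + ν ξ):
  A: 314 − 2(40.19) = 233.6
  B: 0 + 1(40.19) = 40.19
  C: 0 + 1(40.19) = 40.19
  D: 186 (inert)

40.2 mol/s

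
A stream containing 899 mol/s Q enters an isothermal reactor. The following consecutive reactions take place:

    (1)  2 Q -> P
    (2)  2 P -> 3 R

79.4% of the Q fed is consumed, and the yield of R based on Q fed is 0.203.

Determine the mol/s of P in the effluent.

235 mol/s

Conversion of Q: Q consumed = 2ξ₁ = 0.794 × 899 → ξ₁ = 356.9 mol/s.
Yield of R: 3ξ₂ / 899 = 0.203 → ξ₂ = 60.83 mol/s.
Outlet amounts (n = n₀ + Σ ν·ξ):
  Q: 899 − 2(356.9) = 185.2
  P: 0 + 1(356.9) − 2(60.83) = 235.2
  R: 0 + 3(60.83) = 182.5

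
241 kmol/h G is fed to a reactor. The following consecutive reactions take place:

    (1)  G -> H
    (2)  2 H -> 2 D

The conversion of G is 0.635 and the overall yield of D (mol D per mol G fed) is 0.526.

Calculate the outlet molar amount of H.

Conversion of G: G consumed = 1ξ₁ = 0.635 × 241 → ξ₁ = 153 kmol/h.
Yield of D: 2ξ₂ / 241 = 0.526 → ξ₂ = 63.38 kmol/h.
Outlet amounts (n = n₀ + Σ ν·ξ):
  G: 241 − 1(153) = 87.97
  H: 0 + 1(153) − 2(63.38) = 26.27
  D: 0 + 2(63.38) = 126.8

26.3 kmol/h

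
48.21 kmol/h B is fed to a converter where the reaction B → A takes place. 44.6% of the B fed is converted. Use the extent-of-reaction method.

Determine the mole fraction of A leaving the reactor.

0.446

B reacted = 0.446 × 48.21 = 21.5 kmol/h; ν_B = −1, so ξ = 21.5/1 = 21.5 kmol/h.
Outlet amounts (n = n₀ + ν ξ):
  B: 48.21 − 1(21.5) = 26.71
  A: 0 + 1(21.5) = 21.5
Total out = 48.21 kmol/h; y_A = 21.5 / 48.21 = 0.446.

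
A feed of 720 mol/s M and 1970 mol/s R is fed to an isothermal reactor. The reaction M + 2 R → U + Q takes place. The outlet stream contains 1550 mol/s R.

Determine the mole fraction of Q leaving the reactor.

0.0847

For R: n = n₀ − 2ξ → 1550 = 1970 − 2ξ, giving ξ = 210 mol/s.
Outlet amounts (n = n₀ + ν ξ):
  M: 720 − 1(210) = 510
  R: 1970 − 2(210) = 1550
  U: 0 + 1(210) = 210
  Q: 0 + 1(210) = 210
Total out = 2480 mol/s; y_Q = 210 / 2480 = 0.08468.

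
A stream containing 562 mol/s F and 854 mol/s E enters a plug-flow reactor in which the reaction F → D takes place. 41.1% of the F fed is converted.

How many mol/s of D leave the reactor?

231 mol/s

F reacted = 0.411 × 562 = 231 mol/s; ν_F = −1, so ξ = 231/1 = 231 mol/s.
Outlet amounts (n = n₀ + ν ξ):
  F: 562 − 1(231) = 331
  D: 0 + 1(231) = 231
  E: 854 (inert)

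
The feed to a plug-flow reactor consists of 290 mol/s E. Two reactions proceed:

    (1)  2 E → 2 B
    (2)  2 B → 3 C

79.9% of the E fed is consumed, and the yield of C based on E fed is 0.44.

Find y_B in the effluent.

Conversion of E: E consumed = 2ξ₁ = 0.799 × 290 → ξ₁ = 115.9 mol/s.
Yield of C: 3ξ₂ / 290 = 0.44 → ξ₂ = 42.53 mol/s.
Outlet amounts (n = n₀ + Σ ν·ξ):
  E: 290 − 2(115.9) = 58.29
  B: 0 + 2(115.9) − 2(42.53) = 146.6
  C: 0 + 3(42.53) = 127.6
Total out = 332.5 mol/s; y_B = 146.6 / 332.5 = 0.441.

0.441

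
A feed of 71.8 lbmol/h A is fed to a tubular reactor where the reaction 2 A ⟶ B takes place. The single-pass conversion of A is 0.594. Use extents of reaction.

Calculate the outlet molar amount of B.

A reacted = 0.594 × 71.8 = 42.65 lbmol/h; ν_A = −2, so ξ = 42.65/2 = 21.32 lbmol/h.
Outlet amounts (n = n₀ + ν ξ):
  A: 71.8 − 2(21.32) = 29.15
  B: 0 + 1(21.32) = 21.32

21.3 lbmol/h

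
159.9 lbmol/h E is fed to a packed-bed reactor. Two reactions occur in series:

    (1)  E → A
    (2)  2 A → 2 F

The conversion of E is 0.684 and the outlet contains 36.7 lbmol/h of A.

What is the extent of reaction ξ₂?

Conversion of E: E consumed = 1ξ₁ = 0.684 × 159.9 → ξ₁ = 109.4 lbmol/h.
A balance: n_A = 0 + 1ξ₁ − 2ξ₂ = 36.7 → ξ₂ = (1·109.4 − 36.7)/2 = 36.34 lbmol/h.
Outlet amounts (n = n₀ + Σ ν·ξ):
  E: 159.9 − 1(109.4) = 50.53
  A: 0 + 1(109.4) − 2(36.34) = 36.7
  F: 0 + 2(36.34) = 72.67

ξ₂ = 36.3 lbmol/h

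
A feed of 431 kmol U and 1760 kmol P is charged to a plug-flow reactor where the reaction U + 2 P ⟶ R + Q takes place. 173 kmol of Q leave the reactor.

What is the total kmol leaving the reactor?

For Q: n = n₀ + 1ξ → 173 = 0 + 1ξ, giving ξ = 173 kmol.
Outlet amounts (n = n₀ + ν ξ):
  U: 431 − 1(173) = 258
  P: 1760 − 2(173) = 1414
  R: 0 + 1(173) = 173
  Q: 0 + 1(173) = 173
Total out = 258 + 1414 + 173 + 173 = 2018 kmol.

2020 kmol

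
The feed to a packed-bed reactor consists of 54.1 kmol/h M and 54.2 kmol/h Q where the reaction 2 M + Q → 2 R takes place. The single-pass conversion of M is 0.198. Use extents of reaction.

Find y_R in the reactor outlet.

M reacted = 0.198 × 54.1 = 10.71 kmol/h; ν_M = −2, so ξ = 10.71/2 = 5.356 kmol/h.
Outlet amounts (n = n₀ + ν ξ):
  M: 54.1 − 2(5.356) = 43.39
  Q: 54.2 − 1(5.356) = 48.84
  R: 0 + 2(5.356) = 10.71
Total out = 102.9 kmol/h; y_R = 10.71 / 102.9 = 0.1041.

0.104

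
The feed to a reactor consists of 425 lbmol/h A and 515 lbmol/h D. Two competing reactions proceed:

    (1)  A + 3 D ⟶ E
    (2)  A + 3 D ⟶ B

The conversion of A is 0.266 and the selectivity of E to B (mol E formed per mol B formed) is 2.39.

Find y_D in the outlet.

0.293

Conversion of A: A consumed = 0.266 × 425 = 113.1 lbmol/h = 1ξ₁ + 1ξ₂.
Selectivity: 1ξ₁ / (1ξ₂) = 2.39 → ξ₁ = 2.39 ξ₂.
Substitute: (1·2.39 + 1) ξ₂ = 113.1 → ξ₂ = 33.35 lbmol/h, ξ₁ = 79.7 lbmol/h.
Outlet amounts (n = n₀ + Σ ν·ξ):
  A: 425 − 1(79.7) − 1(33.35) = 311.9
  D: 515 − 3(79.7) − 3(33.35) = 175.8
  E: 0 + 1(79.7) = 79.7
  B: 0 + 1(33.35) = 33.35
Total out = 600.8 lbmol/h; y_D = 175.8 / 600.8 = 0.2927.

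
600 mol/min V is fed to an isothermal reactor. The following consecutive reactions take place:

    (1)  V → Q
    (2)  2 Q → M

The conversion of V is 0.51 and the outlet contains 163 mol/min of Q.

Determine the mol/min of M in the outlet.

Conversion of V: V consumed = 1ξ₁ = 0.51 × 600 → ξ₁ = 306 mol/min.
Q balance: n_Q = 0 + 1ξ₁ − 2ξ₂ = 163 → ξ₂ = (1·306 − 163)/2 = 71.5 mol/min.
Outlet amounts (n = n₀ + Σ ν·ξ):
  V: 600 − 1(306) = 294
  Q: 0 + 1(306) − 2(71.5) = 163
  M: 0 + 1(71.5) = 71.5

71.5 mol/min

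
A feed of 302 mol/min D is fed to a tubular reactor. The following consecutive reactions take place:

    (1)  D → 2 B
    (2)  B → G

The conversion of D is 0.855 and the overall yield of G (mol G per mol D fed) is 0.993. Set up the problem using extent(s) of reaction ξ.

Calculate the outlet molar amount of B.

217 mol/min

Conversion of D: D consumed = 1ξ₁ = 0.855 × 302 → ξ₁ = 258.2 mol/min.
Yield of G: 1ξ₂ / 302 = 0.993 → ξ₂ = 299.9 mol/min.
Outlet amounts (n = n₀ + Σ ν·ξ):
  D: 302 − 1(258.2) = 43.79
  B: 0 + 2(258.2) − 1(299.9) = 216.5
  G: 0 + 1(299.9) = 299.9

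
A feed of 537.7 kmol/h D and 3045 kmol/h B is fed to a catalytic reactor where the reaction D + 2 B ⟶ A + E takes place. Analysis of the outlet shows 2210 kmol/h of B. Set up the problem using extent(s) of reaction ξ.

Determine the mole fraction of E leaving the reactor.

0.132

For B: n = n₀ − 2ξ → 2210 = 3045 − 2ξ, giving ξ = 417.5 kmol/h.
Outlet amounts (n = n₀ + ν ξ):
  D: 537.7 − 1(417.5) = 120.2
  B: 3045 − 2(417.5) = 2210
  A: 0 + 1(417.5) = 417.5
  E: 0 + 1(417.5) = 417.5
Total out = 3165 kmol/h; y_E = 417.5 / 3165 = 0.1319.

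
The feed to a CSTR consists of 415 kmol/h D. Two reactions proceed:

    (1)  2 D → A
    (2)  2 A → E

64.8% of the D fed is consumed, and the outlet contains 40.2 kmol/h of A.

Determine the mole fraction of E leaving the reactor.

Conversion of D: D consumed = 2ξ₁ = 0.648 × 415 → ξ₁ = 134.5 kmol/h.
A balance: n_A = 0 + 1ξ₁ − 2ξ₂ = 40.2 → ξ₂ = (1·134.5 − 40.2)/2 = 47.13 kmol/h.
Outlet amounts (n = n₀ + Σ ν·ξ):
  D: 415 − 2(134.5) = 146.1
  A: 0 + 1(134.5) − 2(47.13) = 40.2
  E: 0 + 1(47.13) = 47.13
Total out = 233.4 kmol/h; y_E = 47.13 / 233.4 = 0.2019.

0.202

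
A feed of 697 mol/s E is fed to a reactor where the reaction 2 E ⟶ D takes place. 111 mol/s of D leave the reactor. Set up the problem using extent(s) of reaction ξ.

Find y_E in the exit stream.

0.811

For D: n = n₀ + 1ξ → 111 = 0 + 1ξ, giving ξ = 111 mol/s.
Outlet amounts (n = n₀ + ν ξ):
  E: 697 − 2(111) = 475
  D: 0 + 1(111) = 111
Total out = 586 mol/s; y_E = 475 / 586 = 0.8106.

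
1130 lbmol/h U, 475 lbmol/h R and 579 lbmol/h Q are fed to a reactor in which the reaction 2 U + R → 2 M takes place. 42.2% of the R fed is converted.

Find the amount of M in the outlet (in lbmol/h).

401 lbmol/h

R reacted = 0.422 × 475 = 200.4 lbmol/h; ν_R = −1, so ξ = 200.4/1 = 200.4 lbmol/h.
Outlet amounts (n = n₀ + ν ξ):
  U: 1130 − 2(200.4) = 729.1
  R: 475 − 1(200.4) = 274.6
  M: 0 + 2(200.4) = 400.9
  Q: 579 (inert)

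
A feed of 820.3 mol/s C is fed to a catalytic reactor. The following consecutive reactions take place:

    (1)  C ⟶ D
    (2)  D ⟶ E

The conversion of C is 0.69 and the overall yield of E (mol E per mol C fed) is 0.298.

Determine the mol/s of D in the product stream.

322 mol/s

Conversion of C: C consumed = 1ξ₁ = 0.69 × 820.3 → ξ₁ = 566 mol/s.
Yield of E: 1ξ₂ / 820.3 = 0.298 → ξ₂ = 244.4 mol/s.
Outlet amounts (n = n₀ + Σ ν·ξ):
  C: 820.3 − 1(566) = 254.3
  D: 0 + 1(566) − 1(244.4) = 321.6
  E: 0 + 1(244.4) = 244.4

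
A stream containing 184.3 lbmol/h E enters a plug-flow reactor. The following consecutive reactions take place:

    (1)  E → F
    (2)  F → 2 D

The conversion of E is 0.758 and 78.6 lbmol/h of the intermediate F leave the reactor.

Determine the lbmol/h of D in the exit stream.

122 lbmol/h

Conversion of E: E consumed = 1ξ₁ = 0.758 × 184.3 → ξ₁ = 139.7 lbmol/h.
F balance: n_F = 0 + 1ξ₁ − 1ξ₂ = 78.6 → ξ₂ = (1·139.7 − 78.6)/1 = 61.1 lbmol/h.
Outlet amounts (n = n₀ + Σ ν·ξ):
  E: 184.3 − 1(139.7) = 44.6
  F: 0 + 1(139.7) − 1(61.1) = 78.6
  D: 0 + 2(61.1) = 122.2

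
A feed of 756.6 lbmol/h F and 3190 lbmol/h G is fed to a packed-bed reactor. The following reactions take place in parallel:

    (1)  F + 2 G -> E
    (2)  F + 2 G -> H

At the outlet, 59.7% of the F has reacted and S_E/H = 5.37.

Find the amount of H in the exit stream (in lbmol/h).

70.9 lbmol/h

Conversion of F: F consumed = 0.597 × 756.6 = 451.7 lbmol/h = 1ξ₁ + 1ξ₂.
Selectivity: 1ξ₁ / (1ξ₂) = 5.37 → ξ₁ = 5.37 ξ₂.
Substitute: (1·5.37 + 1) ξ₂ = 451.7 → ξ₂ = 70.91 lbmol/h, ξ₁ = 380.8 lbmol/h.
Outlet amounts (n = n₀ + Σ ν·ξ):
  F: 756.6 − 1(380.8) − 1(70.91) = 304.9
  G: 3190 − 2(380.8) − 2(70.91) = 2287
  E: 0 + 1(380.8) = 380.8
  H: 0 + 1(70.91) = 70.91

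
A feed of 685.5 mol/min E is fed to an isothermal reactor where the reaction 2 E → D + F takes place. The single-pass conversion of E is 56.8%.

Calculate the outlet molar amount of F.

E reacted = 0.568 × 685.5 = 389.4 mol/min; ν_E = −2, so ξ = 389.4/2 = 194.7 mol/min.
Outlet amounts (n = n₀ + ν ξ):
  E: 685.5 − 2(194.7) = 296.1
  D: 0 + 1(194.7) = 194.7
  F: 0 + 1(194.7) = 194.7

195 mol/min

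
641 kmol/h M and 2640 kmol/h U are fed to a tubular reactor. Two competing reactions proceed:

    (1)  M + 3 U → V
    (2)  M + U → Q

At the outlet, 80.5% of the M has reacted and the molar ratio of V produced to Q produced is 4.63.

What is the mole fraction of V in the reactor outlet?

Conversion of M: M consumed = 0.805 × 641 = 516 kmol/h = 1ξ₁ + 1ξ₂.
Selectivity: 1ξ₁ / (1ξ₂) = 4.63 → ξ₁ = 4.63 ξ₂.
Substitute: (1·4.63 + 1) ξ₂ = 516 → ξ₂ = 91.65 kmol/h, ξ₁ = 424.4 kmol/h.
Outlet amounts (n = n₀ + Σ ν·ξ):
  M: 641 − 1(424.4) − 1(91.65) = 125
  U: 2640 − 3(424.4) − 1(91.65) = 1275
  V: 0 + 1(424.4) = 424.4
  Q: 0 + 1(91.65) = 91.65
Total out = 1916 kmol/h; y_V = 424.4 / 1916 = 0.2214.

0.221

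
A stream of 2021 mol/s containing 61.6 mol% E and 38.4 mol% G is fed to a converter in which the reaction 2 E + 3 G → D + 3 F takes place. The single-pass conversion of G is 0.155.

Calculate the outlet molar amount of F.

120 mol/s

G reacted = 0.155 × 776.1 = 120.3 mol/s; ν_G = −3, so ξ = 120.3/3 = 40.1 mol/s.
Outlet amounts (n = n₀ + ν ξ):
  E: 1245 − 2(40.1) = 1165
  G: 776.1 − 3(40.1) = 655.8
  D: 0 + 1(40.1) = 40.1
  F: 0 + 3(40.1) = 120.3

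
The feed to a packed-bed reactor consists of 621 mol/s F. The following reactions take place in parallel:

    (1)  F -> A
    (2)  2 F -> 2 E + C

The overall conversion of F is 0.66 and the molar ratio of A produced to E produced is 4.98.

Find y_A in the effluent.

Conversion of F: F consumed = 0.66 × 621 = 409.9 mol/s = 1ξ₁ + 2ξ₂.
Selectivity: 1ξ₁ / (2ξ₂) = 4.98 → ξ₁ = 9.96 ξ₂.
Substitute: (1·9.96 + 2) ξ₂ = 409.9 → ξ₂ = 34.27 mol/s, ξ₁ = 341.3 mol/s.
Outlet amounts (n = n₀ + Σ ν·ξ):
  F: 621 − 1(341.3) − 2(34.27) = 211.1
  A: 0 + 1(341.3) = 341.3
  E: 0 + 2(34.27) = 68.54
  C: 0 + 1(34.27) = 34.27
Total out = 655.3 mol/s; y_A = 341.3 / 655.3 = 0.5209.

0.521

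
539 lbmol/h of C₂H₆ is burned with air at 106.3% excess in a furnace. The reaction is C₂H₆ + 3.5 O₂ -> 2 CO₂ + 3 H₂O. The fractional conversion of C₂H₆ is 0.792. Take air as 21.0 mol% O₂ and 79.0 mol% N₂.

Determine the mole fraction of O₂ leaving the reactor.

Stoichiometric O₂ = 3.5 × 539 = 1886 lbmol/h; O₂ fed = 1886 × 2.063 = 3892 lbmol/h.
N₂ fed = 3892 × 79/21 = 14640 lbmol/h.
Fuel reacted = 0.792 × 539 → ξ = 426.9 lbmol/h.
Outlet (n = n₀ + ν ξ):
  C₂H₆: 539 − 1(426.9) = 112.1
  O₂: 3892 − 3.5(426.9) = 2398
  N₂: 14640 (inert)
  CO₂: 0 + 2(426.9) = 853.8
  H₂O: 0 + 3(426.9) = 1281
Total out = 19290 lbmol/h; y_O₂ = 2398 / 19290 = 0.1243.

0.124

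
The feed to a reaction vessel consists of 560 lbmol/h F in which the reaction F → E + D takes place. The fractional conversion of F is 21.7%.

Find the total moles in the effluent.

682 lbmol/h

F reacted = 0.217 × 560 = 121.5 lbmol/h; ν_F = −1, so ξ = 121.5/1 = 121.5 lbmol/h.
Outlet amounts (n = n₀ + ν ξ):
  F: 560 − 1(121.5) = 438.5
  E: 0 + 1(121.5) = 121.5
  D: 0 + 1(121.5) = 121.5
Total out = 438.5 + 121.5 + 121.5 = 681.5 lbmol/h.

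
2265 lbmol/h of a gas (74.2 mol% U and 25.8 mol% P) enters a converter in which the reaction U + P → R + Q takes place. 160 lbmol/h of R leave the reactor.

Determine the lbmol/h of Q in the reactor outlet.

160 lbmol/h

For R: n = n₀ + 1ξ → 160 = 0 + 1ξ, giving ξ = 160 lbmol/h.
Outlet amounts (n = n₀ + ν ξ):
  U: 1681 − 1(160) = 1521
  P: 584.4 − 1(160) = 424.4
  R: 0 + 1(160) = 160
  Q: 0 + 1(160) = 160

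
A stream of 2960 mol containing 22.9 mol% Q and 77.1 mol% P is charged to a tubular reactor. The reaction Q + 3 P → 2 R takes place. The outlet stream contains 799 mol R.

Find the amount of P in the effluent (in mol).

1080 mol

For R: n = n₀ + 2ξ → 799 = 0 + 2ξ, giving ξ = 399.5 mol.
Outlet amounts (n = n₀ + ν ξ):
  Q: 677.8 − 1(399.5) = 278.3
  P: 2282 − 3(399.5) = 1084
  R: 0 + 2(399.5) = 799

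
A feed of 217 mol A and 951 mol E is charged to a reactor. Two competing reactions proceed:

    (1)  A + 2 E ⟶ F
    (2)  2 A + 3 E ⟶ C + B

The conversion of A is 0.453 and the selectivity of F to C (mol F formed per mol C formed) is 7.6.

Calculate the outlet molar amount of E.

Conversion of A: A consumed = 0.453 × 217 = 98.3 mol = 1ξ₁ + 2ξ₂.
Selectivity: 1ξ₁ / (1ξ₂) = 7.6 → ξ₁ = 7.6 ξ₂.
Substitute: (1·7.6 + 2) ξ₂ = 98.3 → ξ₂ = 10.24 mol, ξ₁ = 77.82 mol.
Outlet amounts (n = n₀ + Σ ν·ξ):
  A: 217 − 1(77.82) − 2(10.24) = 118.7
  E: 951 − 2(77.82) − 3(10.24) = 764.6
  F: 0 + 1(77.82) = 77.82
  C: 0 + 1(10.24) = 10.24
  B: 0 + 1(10.24) = 10.24

765 mol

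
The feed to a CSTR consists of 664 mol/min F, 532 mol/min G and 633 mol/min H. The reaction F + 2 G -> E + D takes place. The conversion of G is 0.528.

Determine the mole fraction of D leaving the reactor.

0.0832

G reacted = 0.528 × 532 = 280.9 mol/min; ν_G = −2, so ξ = 280.9/2 = 140.4 mol/min.
Outlet amounts (n = n₀ + ν ξ):
  F: 664 − 1(140.4) = 523.6
  G: 532 − 2(140.4) = 251.1
  E: 0 + 1(140.4) = 140.4
  D: 0 + 1(140.4) = 140.4
  H: 633 (inert)
Total out = 1689 mol/min; y_D = 140.4 / 1689 = 0.08318.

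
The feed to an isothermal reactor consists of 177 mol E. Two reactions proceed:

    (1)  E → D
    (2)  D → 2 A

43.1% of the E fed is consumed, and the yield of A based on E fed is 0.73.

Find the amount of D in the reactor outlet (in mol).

Conversion of E: E consumed = 1ξ₁ = 0.431 × 177 → ξ₁ = 76.29 mol.
Yield of A: 2ξ₂ / 177 = 0.73 → ξ₂ = 64.61 mol.
Outlet amounts (n = n₀ + Σ ν·ξ):
  E: 177 − 1(76.29) = 100.7
  D: 0 + 1(76.29) − 1(64.61) = 11.68
  A: 0 + 2(64.61) = 129.2

11.7 mol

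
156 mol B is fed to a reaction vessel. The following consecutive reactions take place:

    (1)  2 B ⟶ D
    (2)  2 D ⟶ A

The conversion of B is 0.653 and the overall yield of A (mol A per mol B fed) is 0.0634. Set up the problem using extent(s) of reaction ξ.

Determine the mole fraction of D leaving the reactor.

0.327

Conversion of B: B consumed = 2ξ₁ = 0.653 × 156 → ξ₁ = 50.93 mol.
Yield of A: 1ξ₂ / 156 = 0.0634 → ξ₂ = 9.89 mol.
Outlet amounts (n = n₀ + Σ ν·ξ):
  B: 156 − 2(50.93) = 54.13
  D: 0 + 1(50.93) − 2(9.89) = 31.15
  A: 0 + 1(9.89) = 9.89
Total out = 95.18 mol; y_D = 31.15 / 95.18 = 0.3273.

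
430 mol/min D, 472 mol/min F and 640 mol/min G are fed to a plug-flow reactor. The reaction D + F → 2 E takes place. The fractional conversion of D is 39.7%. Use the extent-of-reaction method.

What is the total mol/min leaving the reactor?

1540 mol/min

D reacted = 0.397 × 430 = 170.7 mol/min; ν_D = −1, so ξ = 170.7/1 = 170.7 mol/min.
Outlet amounts (n = n₀ + ν ξ):
  D: 430 − 1(170.7) = 259.3
  F: 472 − 1(170.7) = 301.3
  E: 0 + 2(170.7) = 341.4
  G: 640 (inert)
Total out = 259.3 + 301.3 + 341.4 + 640 = 1542 mol/min.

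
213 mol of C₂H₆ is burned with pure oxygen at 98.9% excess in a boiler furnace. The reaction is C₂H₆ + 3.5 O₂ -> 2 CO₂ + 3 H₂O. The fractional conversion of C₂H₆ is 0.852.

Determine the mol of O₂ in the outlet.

848 mol

Stoichiometric O₂ = 3.5 × 213 = 745.5 mol; O₂ fed = 745.5 × 1.989 = 1483 mol.
Fuel reacted = 0.852 × 213 → ξ = 181.5 mol.
Outlet (n = n₀ + ν ξ):
  C₂H₆: 213 − 1(181.5) = 31.52
  O₂: 1483 − 3.5(181.5) = 847.6
  CO₂: 0 + 2(181.5) = 363
  H₂O: 0 + 3(181.5) = 544.4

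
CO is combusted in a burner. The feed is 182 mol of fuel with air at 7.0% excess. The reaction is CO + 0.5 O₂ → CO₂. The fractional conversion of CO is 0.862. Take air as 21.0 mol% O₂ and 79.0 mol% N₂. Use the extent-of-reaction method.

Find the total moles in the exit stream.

Stoichiometric O₂ = 0.5 × 182 = 91 mol; O₂ fed = 91 × 1.070 = 97.37 mol.
N₂ fed = 97.37 × 79/21 = 366.3 mol.
Fuel reacted = 0.862 × 182 → ξ = 156.9 mol.
Outlet (n = n₀ + ν ξ):
  CO: 182 − 1(156.9) = 25.12
  O₂: 97.37 − 0.5(156.9) = 18.93
  N₂: 366.3 (inert)
  CO₂: 0 + 1(156.9) = 156.9
Total out = 25.12 + 18.93 + 366.3 + 156.9 = 567.2 mol.

567 mol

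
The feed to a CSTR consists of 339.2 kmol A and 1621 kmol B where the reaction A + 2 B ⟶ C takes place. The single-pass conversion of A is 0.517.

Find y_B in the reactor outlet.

A reacted = 0.517 × 339.2 = 175.4 kmol; ν_A = −1, so ξ = 175.4/1 = 175.4 kmol.
Outlet amounts (n = n₀ + ν ξ):
  A: 339.2 − 1(175.4) = 163.8
  B: 1621 − 2(175.4) = 1270
  C: 0 + 1(175.4) = 175.4
Total out = 1609 kmol; y_B = 1270 / 1609 = 0.7892.

0.789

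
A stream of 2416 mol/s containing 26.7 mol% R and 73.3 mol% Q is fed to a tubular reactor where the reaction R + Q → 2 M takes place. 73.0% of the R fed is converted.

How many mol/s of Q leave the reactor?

1300 mol/s

R reacted = 0.73 × 645.1 = 470.9 mol/s; ν_R = −1, so ξ = 470.9/1 = 470.9 mol/s.
Outlet amounts (n = n₀ + ν ξ):
  R: 645.1 − 1(470.9) = 174.2
  Q: 1771 − 1(470.9) = 1300
  M: 0 + 2(470.9) = 941.8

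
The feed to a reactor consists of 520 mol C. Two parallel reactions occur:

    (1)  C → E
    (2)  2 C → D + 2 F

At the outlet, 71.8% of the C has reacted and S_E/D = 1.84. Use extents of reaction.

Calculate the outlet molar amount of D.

Conversion of C: C consumed = 0.718 × 520 = 373.4 mol = 1ξ₁ + 2ξ₂.
Selectivity: 1ξ₁ / (1ξ₂) = 1.84 → ξ₁ = 1.84 ξ₂.
Substitute: (1·1.84 + 2) ξ₂ = 373.4 → ξ₂ = 97.23 mol, ξ₁ = 178.9 mol.
Outlet amounts (n = n₀ + Σ ν·ξ):
  C: 520 − 1(178.9) − 2(97.23) = 146.6
  E: 0 + 1(178.9) = 178.9
  D: 0 + 1(97.23) = 97.23
  F: 0 + 2(97.23) = 194.5

97.2 mol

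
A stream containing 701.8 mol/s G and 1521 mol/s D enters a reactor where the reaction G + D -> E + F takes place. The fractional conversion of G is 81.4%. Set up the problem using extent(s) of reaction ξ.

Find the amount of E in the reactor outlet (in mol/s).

571 mol/s

G reacted = 0.814 × 701.8 = 571.3 mol/s; ν_G = −1, so ξ = 571.3/1 = 571.3 mol/s.
Outlet amounts (n = n₀ + ν ξ):
  G: 701.8 − 1(571.3) = 130.5
  D: 1521 − 1(571.3) = 949.7
  E: 0 + 1(571.3) = 571.3
  F: 0 + 1(571.3) = 571.3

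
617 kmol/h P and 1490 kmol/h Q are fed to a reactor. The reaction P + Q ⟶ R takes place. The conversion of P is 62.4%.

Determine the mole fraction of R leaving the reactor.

0.224

P reacted = 0.624 × 617 = 385 kmol/h; ν_P = −1, so ξ = 385/1 = 385 kmol/h.
Outlet amounts (n = n₀ + ν ξ):
  P: 617 − 1(385) = 232
  Q: 1490 − 1(385) = 1105
  R: 0 + 1(385) = 385
Total out = 1722 kmol/h; y_R = 385 / 1722 = 0.2236.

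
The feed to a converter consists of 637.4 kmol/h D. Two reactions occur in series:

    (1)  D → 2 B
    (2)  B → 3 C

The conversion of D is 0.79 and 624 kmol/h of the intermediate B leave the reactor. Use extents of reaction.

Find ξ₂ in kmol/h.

Conversion of D: D consumed = 1ξ₁ = 0.79 × 637.4 → ξ₁ = 503.5 kmol/h.
B balance: n_B = 0 + 2ξ₁ − 1ξ₂ = 624 → ξ₂ = (2·503.5 − 624)/1 = 383.1 kmol/h.
Outlet amounts (n = n₀ + Σ ν·ξ):
  D: 637.4 − 1(503.5) = 133.9
  B: 0 + 2(503.5) − 1(383.1) = 624
  C: 0 + 3(383.1) = 1149

ξ₂ = 383 kmol/h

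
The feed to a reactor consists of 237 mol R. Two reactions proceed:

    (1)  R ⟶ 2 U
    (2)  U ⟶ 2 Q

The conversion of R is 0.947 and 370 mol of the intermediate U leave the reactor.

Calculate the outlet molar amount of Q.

158 mol

Conversion of R: R consumed = 1ξ₁ = 0.947 × 237 → ξ₁ = 224.4 mol.
U balance: n_U = 0 + 2ξ₁ − 1ξ₂ = 370 → ξ₂ = (2·224.4 − 370)/1 = 78.88 mol.
Outlet amounts (n = n₀ + Σ ν·ξ):
  R: 237 − 1(224.4) = 12.56
  U: 0 + 2(224.4) − 1(78.88) = 370
  Q: 0 + 2(78.88) = 157.8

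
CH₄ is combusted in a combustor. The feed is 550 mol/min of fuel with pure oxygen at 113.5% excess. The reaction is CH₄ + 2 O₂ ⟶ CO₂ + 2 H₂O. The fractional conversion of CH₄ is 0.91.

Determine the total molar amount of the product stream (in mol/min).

2900 mol/min

Stoichiometric O₂ = 2 × 550 = 1100 mol/min; O₂ fed = 1100 × 2.135 = 2348 mol/min.
Fuel reacted = 0.91 × 550 → ξ = 500.5 mol/min.
Outlet (n = n₀ + ν ξ):
  CH₄: 550 − 1(500.5) = 49.5
  O₂: 2348 − 2(500.5) = 1347
  CO₂: 0 + 1(500.5) = 500.5
  H₂O: 0 + 2(500.5) = 1001
Total out = 49.5 + 1347 + 500.5 + 1001 = 2898 mol/min.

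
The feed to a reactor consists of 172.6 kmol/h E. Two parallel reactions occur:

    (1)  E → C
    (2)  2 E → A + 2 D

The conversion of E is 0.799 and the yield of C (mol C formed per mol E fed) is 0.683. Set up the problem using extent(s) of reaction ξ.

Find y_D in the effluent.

Yield of C: 1ξ₁ / 172.6 = 0.683 → ξ₁ = 117.9 kmol/h.
Conversion of E: 1ξ₁ + 2ξ₂ = 0.799 × 172.6 = 137.9 → ξ₂ = 10.01 kmol/h.
Outlet amounts (n = n₀ + Σ ν·ξ):
  E: 172.6 − 1(117.9) − 2(10.01) = 34.69
  C: 0 + 1(117.9) = 117.9
  A: 0 + 1(10.01) = 10.01
  D: 0 + 2(10.01) = 20.02
Total out = 182.6 kmol/h; y_D = 20.02 / 182.6 = 0.1096.

0.11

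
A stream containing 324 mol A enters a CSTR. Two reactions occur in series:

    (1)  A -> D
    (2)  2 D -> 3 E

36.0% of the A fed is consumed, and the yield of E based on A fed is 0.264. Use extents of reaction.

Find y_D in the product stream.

0.169

Conversion of A: A consumed = 1ξ₁ = 0.36 × 324 → ξ₁ = 116.6 mol.
Yield of E: 3ξ₂ / 324 = 0.264 → ξ₂ = 28.51 mol.
Outlet amounts (n = n₀ + Σ ν·ξ):
  A: 324 − 1(116.6) = 207.4
  D: 0 + 1(116.6) − 2(28.51) = 59.62
  E: 0 + 3(28.51) = 85.54
Total out = 352.5 mol; y_D = 59.62 / 352.5 = 0.1691.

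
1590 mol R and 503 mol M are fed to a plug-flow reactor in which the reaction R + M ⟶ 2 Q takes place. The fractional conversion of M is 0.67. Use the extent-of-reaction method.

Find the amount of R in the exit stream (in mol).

1250 mol

M reacted = 0.67 × 503 = 337 mol; ν_M = −1, so ξ = 337/1 = 337 mol.
Outlet amounts (n = n₀ + ν ξ):
  R: 1590 − 1(337) = 1253
  M: 503 − 1(337) = 166
  Q: 0 + 2(337) = 674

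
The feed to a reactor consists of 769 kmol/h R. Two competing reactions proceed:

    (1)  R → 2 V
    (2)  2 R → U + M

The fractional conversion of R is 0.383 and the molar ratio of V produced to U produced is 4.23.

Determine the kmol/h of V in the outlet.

Conversion of R: R consumed = 0.383 × 769 = 294.5 kmol/h = 1ξ₁ + 2ξ₂.
Selectivity: 2ξ₁ / (1ξ₂) = 4.23 → ξ₁ = 2.115 ξ₂.
Substitute: (1·2.115 + 2) ξ₂ = 294.5 → ξ₂ = 71.57 kmol/h, ξ₁ = 151.4 kmol/h.
Outlet amounts (n = n₀ + Σ ν·ξ):
  R: 769 − 1(151.4) − 2(71.57) = 474.5
  V: 0 + 2(151.4) = 302.8
  U: 0 + 1(71.57) = 71.57
  M: 0 + 1(71.57) = 71.57

303 kmol/h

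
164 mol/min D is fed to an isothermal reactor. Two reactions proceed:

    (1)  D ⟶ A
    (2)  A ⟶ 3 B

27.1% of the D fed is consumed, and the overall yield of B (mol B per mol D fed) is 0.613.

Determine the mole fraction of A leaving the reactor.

0.0473

Conversion of D: D consumed = 1ξ₁ = 0.271 × 164 → ξ₁ = 44.44 mol/min.
Yield of B: 3ξ₂ / 164 = 0.613 → ξ₂ = 33.51 mol/min.
Outlet amounts (n = n₀ + Σ ν·ξ):
  D: 164 − 1(44.44) = 119.6
  A: 0 + 1(44.44) − 1(33.51) = 10.93
  B: 0 + 3(33.51) = 100.5
Total out = 231 mol/min; y_A = 10.93 / 231 = 0.04733.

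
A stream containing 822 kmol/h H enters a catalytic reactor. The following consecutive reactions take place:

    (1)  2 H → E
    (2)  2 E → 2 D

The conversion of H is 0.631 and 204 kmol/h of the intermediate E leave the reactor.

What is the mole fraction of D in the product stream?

Conversion of H: H consumed = 2ξ₁ = 0.631 × 822 → ξ₁ = 259.3 kmol/h.
E balance: n_E = 0 + 1ξ₁ − 2ξ₂ = 204 → ξ₂ = (1·259.3 − 204)/2 = 27.67 kmol/h.
Outlet amounts (n = n₀ + Σ ν·ξ):
  H: 822 − 2(259.3) = 303.3
  E: 0 + 1(259.3) − 2(27.67) = 204
  D: 0 + 2(27.67) = 55.34
Total out = 562.7 kmol/h; y_D = 55.34 / 562.7 = 0.09836.

0.0984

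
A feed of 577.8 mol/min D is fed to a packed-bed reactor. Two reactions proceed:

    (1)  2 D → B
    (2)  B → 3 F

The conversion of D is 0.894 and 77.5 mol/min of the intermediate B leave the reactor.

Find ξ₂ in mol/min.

Conversion of D: D consumed = 2ξ₁ = 0.894 × 577.8 → ξ₁ = 258.3 mol/min.
B balance: n_B = 0 + 1ξ₁ − 1ξ₂ = 77.5 → ξ₂ = (1·258.3 − 77.5)/1 = 180.8 mol/min.
Outlet amounts (n = n₀ + Σ ν·ξ):
  D: 577.8 − 2(258.3) = 61.25
  B: 0 + 1(258.3) − 1(180.8) = 77.5
  F: 0 + 3(180.8) = 542.3

ξ₂ = 181 mol/min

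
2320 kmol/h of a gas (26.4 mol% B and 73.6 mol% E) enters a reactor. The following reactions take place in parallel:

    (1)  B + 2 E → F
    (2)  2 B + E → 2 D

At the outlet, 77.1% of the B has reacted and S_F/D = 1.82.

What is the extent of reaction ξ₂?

Conversion of B: B consumed = 0.771 × 612.5 = 472.2 kmol/h = 1ξ₁ + 2ξ₂.
Selectivity: 1ξ₁ / (2ξ₂) = 1.82 → ξ₁ = 3.64 ξ₂.
Substitute: (1·3.64 + 2) ξ₂ = 472.2 → ξ₂ = 83.73 kmol/h, ξ₁ = 304.8 kmol/h.
Outlet amounts (n = n₀ + Σ ν·ξ):
  B: 612.5 − 1(304.8) − 2(83.73) = 140.3
  E: 1708 − 2(304.8) − 1(83.73) = 1014
  F: 0 + 1(304.8) = 304.8
  D: 0 + 2(83.73) = 167.5

ξ₂ = 83.7 kmol/h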